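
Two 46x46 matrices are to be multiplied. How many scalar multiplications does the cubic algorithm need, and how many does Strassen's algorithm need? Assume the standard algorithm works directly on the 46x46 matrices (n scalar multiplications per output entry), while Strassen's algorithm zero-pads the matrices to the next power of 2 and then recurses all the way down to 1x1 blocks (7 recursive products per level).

Matrix multiplication for 46x46 matrices:

Strassen's algorithm requires power-of-2 dimensions. Pad 46x46 to 64x64 (next power of 2).

Standard algorithm: 46^3 = 97336 multiplications
Strassen's algorithm: 7^(log2(64)) = 7^6 = 117649 multiplications
Difference: 97336 - 117649 = -20313 (Strassen uses MORE here due to padding overhead — for small or just-over-power-of-2 n, padding can outweigh the per-level savings)

Standard: 97336 multiplications (46^3). Strassen: 117649 multiplications (7^6, after padding to 64x64). Strassen reduces 8 recursive multiplications to 7 at each level.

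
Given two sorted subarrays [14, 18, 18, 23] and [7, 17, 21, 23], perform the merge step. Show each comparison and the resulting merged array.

Merging process:

Compare 14 vs 7: take 7 from right. Merged: [7]
Compare 14 vs 17: take 14 from left. Merged: [7, 14]
Compare 18 vs 17: take 17 from right. Merged: [7, 14, 17]
Compare 18 vs 21: take 18 from left. Merged: [7, 14, 17, 18]
Compare 18 vs 21: take 18 from left. Merged: [7, 14, 17, 18, 18]
Compare 23 vs 21: take 21 from right. Merged: [7, 14, 17, 18, 18, 21]
Compare 23 vs 23: take 23 from left. Merged: [7, 14, 17, 18, 18, 21, 23]
Append remaining from right: [23]. Merged: [7, 14, 17, 18, 18, 21, 23, 23]

Final merged array: [7, 14, 17, 18, 18, 21, 23, 23]
Total comparisons: 7

The merged array is [7, 14, 17, 18, 18, 21, 23, 23], requiring 7 comparisons. The merge step runs in O(n) time where n is the total number of elements.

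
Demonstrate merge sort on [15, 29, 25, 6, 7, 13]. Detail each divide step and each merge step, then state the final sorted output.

Merge sort trace:

Split: [15, 29, 25, 6, 7, 13] -> [15, 29, 25] and [6, 7, 13]
  Split: [15, 29, 25] -> [15] and [29, 25]
    Split: [29, 25] -> [29] and [25]
    Merge: [29] + [25] -> [25, 29]
  Merge: [15] + [25, 29] -> [15, 25, 29]
  Split: [6, 7, 13] -> [6] and [7, 13]
    Split: [7, 13] -> [7] and [13]
    Merge: [7] + [13] -> [7, 13]
  Merge: [6] + [7, 13] -> [6, 7, 13]
Merge: [15, 25, 29] + [6, 7, 13] -> [6, 7, 13, 15, 25, 29]

Final sorted array: [6, 7, 13, 15, 25, 29]

The merge sort proceeds by recursively splitting the array and merging sorted halves.
After all merges, the sorted array is [6, 7, 13, 15, 25, 29].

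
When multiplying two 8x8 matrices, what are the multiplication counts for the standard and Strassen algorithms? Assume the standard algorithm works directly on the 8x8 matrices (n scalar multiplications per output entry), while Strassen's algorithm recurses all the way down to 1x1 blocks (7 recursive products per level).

Matrix multiplication for 8x8 matrices:

Standard algorithm: 8^3 = 512 multiplications
Strassen's algorithm: 7^(log2(8)) = 7^3 = 343 multiplications
Savings: 512 - 343 = 169 multiplications

Standard: 512 multiplications (8^3). Strassen: 343 multiplications (7^3). Strassen reduces 8 recursive multiplications to 7 at each level.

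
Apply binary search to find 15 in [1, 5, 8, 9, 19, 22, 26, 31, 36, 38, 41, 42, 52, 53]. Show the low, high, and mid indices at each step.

Binary search for 15 in [1, 5, 8, 9, 19, 22, 26, 31, 36, 38, 41, 42, 52, 53]:

lo=0, hi=13, mid=6, arr[mid]=26 -> 26 > 15, search left half
lo=0, hi=5, mid=2, arr[mid]=8 -> 8 < 15, search right half
lo=3, hi=5, mid=4, arr[mid]=19 -> 19 > 15, search left half
lo=3, hi=3, mid=3, arr[mid]=9 -> 9 < 15, search right half
lo=4 > hi=3, target 15 not found

Binary search determines that 15 is not in the array after 4 comparisons. The search space was exhausted without finding the target.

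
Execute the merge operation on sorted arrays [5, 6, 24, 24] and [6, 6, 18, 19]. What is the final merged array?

Merging process:

Compare 5 vs 6: take 5 from left. Merged: [5]
Compare 6 vs 6: take 6 from left. Merged: [5, 6]
Compare 24 vs 6: take 6 from right. Merged: [5, 6, 6]
Compare 24 vs 6: take 6 from right. Merged: [5, 6, 6, 6]
Compare 24 vs 18: take 18 from right. Merged: [5, 6, 6, 6, 18]
Compare 24 vs 19: take 19 from right. Merged: [5, 6, 6, 6, 18, 19]
Append remaining from left: [24, 24]. Merged: [5, 6, 6, 6, 18, 19, 24, 24]

Final merged array: [5, 6, 6, 6, 18, 19, 24, 24]
Total comparisons: 6

The merged array is [5, 6, 6, 6, 18, 19, 24, 24], requiring 6 comparisons. The merge step runs in O(n) time where n is the total number of elements.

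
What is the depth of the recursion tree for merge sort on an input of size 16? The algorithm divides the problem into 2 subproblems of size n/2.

For divide and conquer with division factor 2:

Problem sizes at each level:
Level 0: 16
Level 1: 8
Level 2: 4
Level 3: 2
Level 4: 1

The root is level 0 and the size-1 base case is level 4 (the tree spans levels 0 through 4, i.e. 5 levels counting the root), so the depth is the number of divisions: log_2(16) = 4

The recursion tree depth is log_2(16) = 4. At each level, the problem size is divided by 2, so it takes 4 divisions to reduce to a base case of size 1. The algorithm makes 2 recursive calls at each level.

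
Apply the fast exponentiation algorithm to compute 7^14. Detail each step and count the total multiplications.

Computing 7^14 by squaring (build up from 7^1; each line after the first costs one multiplication):

7^1 = 7
7^2 = (7^1)^2 = 7^2 = 49
7^3 = 7 * 7^2 = 7 * 49 = 343
7^6 = (7^3)^2 = 343^2 = 117649
7^7 = 7 * 7^6 = 7 * 117649 = 823543
7^14 = (7^7)^2 = 823543^2 = 678223072849

Result: 678223072849
Multiplications needed: 5 (5 lines after 7^1)

7^14 = 678223072849. Using exponentiation by squaring, this requires 5 multiplications. The key idea: if the exponent is even, square the half-power; if odd, multiply by the base once.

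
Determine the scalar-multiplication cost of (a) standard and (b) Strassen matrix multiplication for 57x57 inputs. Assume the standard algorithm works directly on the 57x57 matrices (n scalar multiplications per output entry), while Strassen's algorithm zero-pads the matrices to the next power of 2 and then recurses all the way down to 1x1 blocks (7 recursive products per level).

Matrix multiplication for 57x57 matrices:

Strassen's algorithm requires power-of-2 dimensions. Pad 57x57 to 64x64 (next power of 2).

Standard algorithm: 57^3 = 185193 multiplications
Strassen's algorithm: 7^(log2(64)) = 7^6 = 117649 multiplications
Savings: 185193 - 117649 = 67544 multiplications

Standard: 185193 multiplications (57^3). Strassen: 117649 multiplications (7^6, after padding to 64x64). Strassen reduces 8 recursive multiplications to 7 at each level.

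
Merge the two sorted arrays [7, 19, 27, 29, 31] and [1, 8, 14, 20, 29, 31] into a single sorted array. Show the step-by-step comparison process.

Merging process:

Compare 7 vs 1: take 1 from right. Merged: [1]
Compare 7 vs 8: take 7 from left. Merged: [1, 7]
Compare 19 vs 8: take 8 from right. Merged: [1, 7, 8]
Compare 19 vs 14: take 14 from right. Merged: [1, 7, 8, 14]
Compare 19 vs 20: take 19 from left. Merged: [1, 7, 8, 14, 19]
Compare 27 vs 20: take 20 from right. Merged: [1, 7, 8, 14, 19, 20]
Compare 27 vs 29: take 27 from left. Merged: [1, 7, 8, 14, 19, 20, 27]
Compare 29 vs 29: take 29 from left. Merged: [1, 7, 8, 14, 19, 20, 27, 29]
Compare 31 vs 29: take 29 from right. Merged: [1, 7, 8, 14, 19, 20, 27, 29, 29]
Compare 31 vs 31: take 31 from left. Merged: [1, 7, 8, 14, 19, 20, 27, 29, 29, 31]
Append remaining from right: [31]. Merged: [1, 7, 8, 14, 19, 20, 27, 29, 29, 31, 31]

Final merged array: [1, 7, 8, 14, 19, 20, 27, 29, 29, 31, 31]
Total comparisons: 10

The merged array is [1, 7, 8, 14, 19, 20, 27, 29, 29, 31, 31], requiring 10 comparisons. The merge step runs in O(n) time where n is the total number of elements.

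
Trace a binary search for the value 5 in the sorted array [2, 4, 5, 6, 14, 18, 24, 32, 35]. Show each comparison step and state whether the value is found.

Binary search for 5 in [2, 4, 5, 6, 14, 18, 24, 32, 35]:

lo=0, hi=8, mid=4, arr[mid]=14 -> 14 > 5, search left half
lo=0, hi=3, mid=1, arr[mid]=4 -> 4 < 5, search right half
lo=2, hi=3, mid=2, arr[mid]=5 -> Found target at index 2!

Binary search finds 5 at index 2 after 3 comparisons. The search repeatedly halves the search space by comparing with the middle element.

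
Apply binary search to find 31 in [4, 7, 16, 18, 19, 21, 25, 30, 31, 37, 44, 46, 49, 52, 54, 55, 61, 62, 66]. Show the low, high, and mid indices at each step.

Binary search for 31 in [4, 7, 16, 18, 19, 21, 25, 30, 31, 37, 44, 46, 49, 52, 54, 55, 61, 62, 66]:

lo=0, hi=18, mid=9, arr[mid]=37 -> 37 > 31, search left half
lo=0, hi=8, mid=4, arr[mid]=19 -> 19 < 31, search right half
lo=5, hi=8, mid=6, arr[mid]=25 -> 25 < 31, search right half
lo=7, hi=8, mid=7, arr[mid]=30 -> 30 < 31, search right half
lo=8, hi=8, mid=8, arr[mid]=31 -> Found target at index 8!

Binary search finds 31 at index 8 after 5 comparisons. The search repeatedly halves the search space by comparing with the middle element.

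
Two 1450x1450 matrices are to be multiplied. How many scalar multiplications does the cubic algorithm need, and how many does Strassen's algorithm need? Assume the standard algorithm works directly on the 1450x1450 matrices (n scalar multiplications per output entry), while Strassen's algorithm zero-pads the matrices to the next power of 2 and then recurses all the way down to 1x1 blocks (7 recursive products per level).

Matrix multiplication for 1450x1450 matrices:

Strassen's algorithm requires power-of-2 dimensions. Pad 1450x1450 to 2048x2048 (next power of 2).

Standard algorithm: 1450^3 = 3048625000 multiplications
Strassen's algorithm: 7^(log2(2048)) = 7^11 = 1977326743 multiplications
Savings: 3048625000 - 1977326743 = 1071298257 multiplications

Standard: 3048625000 multiplications (1450^3). Strassen: 1977326743 multiplications (7^11, after padding to 2048x2048). Strassen reduces 8 recursive multiplications to 7 at each level.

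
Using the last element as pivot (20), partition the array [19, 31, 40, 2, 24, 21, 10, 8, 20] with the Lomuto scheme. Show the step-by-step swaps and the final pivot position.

Lomuto partition with pivot = 20:

Initial array: [19, 31, 40, 2, 24, 21, 10, 8, 20]

arr[0]=19 <= 20: swap with position 0, array becomes [19, 31, 40, 2, 24, 21, 10, 8, 20]
arr[1]=31 > 20: no swap
arr[2]=40 > 20: no swap
arr[3]=2 <= 20: swap with position 1, array becomes [19, 2, 40, 31, 24, 21, 10, 8, 20]
arr[4]=24 > 20: no swap
arr[5]=21 > 20: no swap
arr[6]=10 <= 20: swap with position 2, array becomes [19, 2, 10, 31, 24, 21, 40, 8, 20]
arr[7]=8 <= 20: swap with position 3, array becomes [19, 2, 10, 8, 24, 21, 40, 31, 20]

Place pivot at position 4: [19, 2, 10, 8, 20, 21, 40, 31, 24]
Pivot position: 4

After partitioning with pivot 20, the array becomes [19, 2, 10, 8, 20, 21, 40, 31, 24]. The pivot is placed at index 4. All elements to the left of the pivot are <= 20, and all elements to the right are > 20.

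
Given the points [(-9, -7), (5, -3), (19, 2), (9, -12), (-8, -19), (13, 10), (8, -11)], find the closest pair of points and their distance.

Computing all pairwise distances among 7 points:

d((-9, -7), (5, -3)) = 14.5602
d((-9, -7), (19, 2)) = 29.4109
d((-9, -7), (9, -12)) = 18.6815
d((-9, -7), (-8, -19)) = 12.0416
d((-9, -7), (13, 10)) = 27.8029
d((-9, -7), (8, -11)) = 17.4642
d((5, -3), (19, 2)) = 14.8661
d((5, -3), (9, -12)) = 9.8489
d((5, -3), (-8, -19)) = 20.6155
d((5, -3), (13, 10)) = 15.2643
d((5, -3), (8, -11)) = 8.544
d((19, 2), (9, -12)) = 17.2047
d((19, 2), (-8, -19)) = 34.2053
d((19, 2), (13, 10)) = 10.0
d((19, 2), (8, -11)) = 17.0294
d((9, -12), (-8, -19)) = 18.3848
d((9, -12), (13, 10)) = 22.3607
d((9, -12), (8, -11)) = 1.4142 <-- minimum
d((-8, -19), (13, 10)) = 35.805
d((-8, -19), (8, -11)) = 17.8885
d((13, 10), (8, -11)) = 21.587

Closest pair: (9, -12) and (8, -11) with distance 1.4142

The closest pair is (9, -12) and (8, -11) with Euclidean distance 1.4142. For 7 points, brute-force pairwise comparison is shown above. For large n, the divide-and-conquer algorithm (sort by x, recurse on halves, check the dividing strip) achieves O(n log n).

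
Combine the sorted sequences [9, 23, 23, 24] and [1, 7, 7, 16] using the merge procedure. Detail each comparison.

Merging process:

Compare 9 vs 1: take 1 from right. Merged: [1]
Compare 9 vs 7: take 7 from right. Merged: [1, 7]
Compare 9 vs 7: take 7 from right. Merged: [1, 7, 7]
Compare 9 vs 16: take 9 from left. Merged: [1, 7, 7, 9]
Compare 23 vs 16: take 16 from right. Merged: [1, 7, 7, 9, 16]
Append remaining from left: [23, 23, 24]. Merged: [1, 7, 7, 9, 16, 23, 23, 24]

Final merged array: [1, 7, 7, 9, 16, 23, 23, 24]
Total comparisons: 5

The merged array is [1, 7, 7, 9, 16, 23, 23, 24], requiring 5 comparisons. The merge step runs in O(n) time where n is the total number of elements.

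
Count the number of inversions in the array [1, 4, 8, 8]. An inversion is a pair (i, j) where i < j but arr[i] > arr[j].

Finding inversions in [1, 4, 8, 8]:


Total inversions: 0

The array has 0 inversions. It is already sorted.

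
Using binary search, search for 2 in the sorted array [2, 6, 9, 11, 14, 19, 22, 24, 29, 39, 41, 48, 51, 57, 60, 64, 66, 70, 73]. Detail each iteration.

Binary search for 2 in [2, 6, 9, 11, 14, 19, 22, 24, 29, 39, 41, 48, 51, 57, 60, 64, 66, 70, 73]:

lo=0, hi=18, mid=9, arr[mid]=39 -> 39 > 2, search left half
lo=0, hi=8, mid=4, arr[mid]=14 -> 14 > 2, search left half
lo=0, hi=3, mid=1, arr[mid]=6 -> 6 > 2, search left half
lo=0, hi=0, mid=0, arr[mid]=2 -> Found target at index 0!

Binary search finds 2 at index 0 after 4 comparisons. The search repeatedly halves the search space by comparing with the middle element.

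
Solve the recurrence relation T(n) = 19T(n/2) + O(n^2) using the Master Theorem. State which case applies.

Master Theorem for T(n) = 19T(n/2) + O(n^2):

a = 19, b = 2, c = 2
log_b(a) = log_2(19) = 4.2479

Case 1: c = 2 < log_2(19) = 4.2479
T(n) = O(n^(log_2 19))

For T(n) = 19T(n/2) + O(n^2): log_2(19) = 4.2479. This is Case 1 of the Master Theorem (c < log_b(a), work dominated by leaves), giving O(n^(log_2 19)).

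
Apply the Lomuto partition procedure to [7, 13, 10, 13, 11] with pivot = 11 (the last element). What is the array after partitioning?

Lomuto partition with pivot = 11:

Initial array: [7, 13, 10, 13, 11]

arr[0]=7 <= 11: swap with position 0, array becomes [7, 13, 10, 13, 11]
arr[1]=13 > 11: no swap
arr[2]=10 <= 11: swap with position 1, array becomes [7, 10, 13, 13, 11]
arr[3]=13 > 11: no swap

Place pivot at position 2: [7, 10, 11, 13, 13]
Pivot position: 2

After partitioning with pivot 11, the array becomes [7, 10, 11, 13, 13]. The pivot is placed at index 2. All elements to the left of the pivot are <= 11, and all elements to the right are > 11.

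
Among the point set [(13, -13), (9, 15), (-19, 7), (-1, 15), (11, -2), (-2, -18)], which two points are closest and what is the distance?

Computing all pairwise distances among 6 points:

d((13, -13), (9, 15)) = 28.2843
d((13, -13), (-19, 7)) = 37.7359
d((13, -13), (-1, 15)) = 31.305
d((13, -13), (11, -2)) = 11.1803
d((13, -13), (-2, -18)) = 15.8114
d((9, 15), (-19, 7)) = 29.1204
d((9, 15), (-1, 15)) = 10.0 <-- minimum
d((9, 15), (11, -2)) = 17.1172
d((9, 15), (-2, -18)) = 34.7851
d((-19, 7), (-1, 15)) = 19.6977
d((-19, 7), (11, -2)) = 31.3209
d((-19, 7), (-2, -18)) = 30.2324
d((-1, 15), (11, -2)) = 20.8087
d((-1, 15), (-2, -18)) = 33.0151
d((11, -2), (-2, -18)) = 20.6155

Closest pair: (9, 15) and (-1, 15) with distance 10.0

The closest pair is (9, 15) and (-1, 15) with Euclidean distance 10.0. For 6 points, brute-force pairwise comparison is shown above. For large n, the divide-and-conquer algorithm (sort by x, recurse on halves, check the dividing strip) achieves O(n log n).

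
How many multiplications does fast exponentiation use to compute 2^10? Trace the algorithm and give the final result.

Computing 2^10 by squaring (build up from 2^1; each line after the first costs one multiplication):

2^1 = 2
2^2 = (2^1)^2 = 2^2 = 4
2^4 = (2^2)^2 = 4^2 = 16
2^5 = 2 * 2^4 = 2 * 16 = 32
2^10 = (2^5)^2 = 32^2 = 1024

Result: 1024
Multiplications needed: 4 (4 lines after 2^1)

2^10 = 1024. Using exponentiation by squaring, this requires 4 multiplications. The key idea: if the exponent is even, square the half-power; if odd, multiply by the base once.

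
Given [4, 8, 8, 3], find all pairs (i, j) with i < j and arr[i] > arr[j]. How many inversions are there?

Finding inversions in [4, 8, 8, 3]:

(0, 3): arr[0]=4 > arr[3]=3
(1, 3): arr[1]=8 > arr[3]=3
(2, 3): arr[2]=8 > arr[3]=3

Total inversions: 3

The array has 3 inversion(s): (0,3), (1,3), (2,3). Each pair (i,j) satisfies i < j and arr[i] > arr[j].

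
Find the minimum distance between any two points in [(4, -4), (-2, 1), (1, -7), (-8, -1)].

Computing all pairwise distances among 4 points:

d((4, -4), (-2, 1)) = 7.8102
d((4, -4), (1, -7)) = 4.2426 <-- minimum
d((4, -4), (-8, -1)) = 12.3693
d((-2, 1), (1, -7)) = 8.544
d((-2, 1), (-8, -1)) = 6.3246
d((1, -7), (-8, -1)) = 10.8167

Closest pair: (4, -4) and (1, -7) with distance 4.2426

The closest pair is (4, -4) and (1, -7) with Euclidean distance 4.2426. For 4 points, brute-force pairwise comparison is shown above. For large n, the divide-and-conquer algorithm (sort by x, recurse on halves, check the dividing strip) achieves O(n log n).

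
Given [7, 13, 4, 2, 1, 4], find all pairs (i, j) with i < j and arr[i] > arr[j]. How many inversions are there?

Finding inversions in [7, 13, 4, 2, 1, 4]:

(0, 2): arr[0]=7 > arr[2]=4
(0, 3): arr[0]=7 > arr[3]=2
(0, 4): arr[0]=7 > arr[4]=1
(0, 5): arr[0]=7 > arr[5]=4
(1, 2): arr[1]=13 > arr[2]=4
(1, 3): arr[1]=13 > arr[3]=2
(1, 4): arr[1]=13 > arr[4]=1
(1, 5): arr[1]=13 > arr[5]=4
(2, 3): arr[2]=4 > arr[3]=2
(2, 4): arr[2]=4 > arr[4]=1
(3, 4): arr[3]=2 > arr[4]=1

Total inversions: 11

The array has 11 inversion(s): (0,2), (0,3), (0,4), (0,5), (1,2), (1,3), (1,4), (1,5), (2,3), (2,4), (3,4). Each pair (i,j) satisfies i < j and arr[i] > arr[j].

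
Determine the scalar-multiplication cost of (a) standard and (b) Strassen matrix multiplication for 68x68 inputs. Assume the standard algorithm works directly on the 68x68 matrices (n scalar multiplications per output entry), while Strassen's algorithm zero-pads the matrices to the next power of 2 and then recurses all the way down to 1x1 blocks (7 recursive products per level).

Matrix multiplication for 68x68 matrices:

Strassen's algorithm requires power-of-2 dimensions. Pad 68x68 to 128x128 (next power of 2).

Standard algorithm: 68^3 = 314432 multiplications
Strassen's algorithm: 7^(log2(128)) = 7^7 = 823543 multiplications
Difference: 314432 - 823543 = -509111 (Strassen uses MORE here due to padding overhead — for small or just-over-power-of-2 n, padding can outweigh the per-level savings)

Standard: 314432 multiplications (68^3). Strassen: 823543 multiplications (7^7, after padding to 128x128). Strassen reduces 8 recursive multiplications to 7 at each level.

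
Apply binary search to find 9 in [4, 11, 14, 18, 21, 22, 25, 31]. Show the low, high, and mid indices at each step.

Binary search for 9 in [4, 11, 14, 18, 21, 22, 25, 31]:

lo=0, hi=7, mid=3, arr[mid]=18 -> 18 > 9, search left half
lo=0, hi=2, mid=1, arr[mid]=11 -> 11 > 9, search left half
lo=0, hi=0, mid=0, arr[mid]=4 -> 4 < 9, search right half
lo=1 > hi=0, target 9 not found

Binary search determines that 9 is not in the array after 3 comparisons. The search space was exhausted without finding the target.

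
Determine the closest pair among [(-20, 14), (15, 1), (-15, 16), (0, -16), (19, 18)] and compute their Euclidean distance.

Computing all pairwise distances among 5 points:

d((-20, 14), (15, 1)) = 37.3363
d((-20, 14), (-15, 16)) = 5.3852 <-- minimum
d((-20, 14), (0, -16)) = 36.0555
d((-20, 14), (19, 18)) = 39.2046
d((15, 1), (-15, 16)) = 33.541
d((15, 1), (0, -16)) = 22.6716
d((15, 1), (19, 18)) = 17.4642
d((-15, 16), (0, -16)) = 35.3412
d((-15, 16), (19, 18)) = 34.0588
d((0, -16), (19, 18)) = 38.9487

Closest pair: (-20, 14) and (-15, 16) with distance 5.3852

The closest pair is (-20, 14) and (-15, 16) with Euclidean distance 5.3852. For 5 points, brute-force pairwise comparison is shown above. For large n, the divide-and-conquer algorithm (sort by x, recurse on halves, check the dividing strip) achieves O(n log n).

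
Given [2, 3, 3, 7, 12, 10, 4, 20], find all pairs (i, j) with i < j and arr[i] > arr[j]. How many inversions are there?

Finding inversions in [2, 3, 3, 7, 12, 10, 4, 20]:

(3, 6): arr[3]=7 > arr[6]=4
(4, 5): arr[4]=12 > arr[5]=10
(4, 6): arr[4]=12 > arr[6]=4
(5, 6): arr[5]=10 > arr[6]=4

Total inversions: 4

The array has 4 inversion(s): (3,6), (4,5), (4,6), (5,6). Each pair (i,j) satisfies i < j and arr[i] > arr[j].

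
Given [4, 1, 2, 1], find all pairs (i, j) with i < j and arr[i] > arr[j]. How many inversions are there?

Finding inversions in [4, 1, 2, 1]:

(0, 1): arr[0]=4 > arr[1]=1
(0, 2): arr[0]=4 > arr[2]=2
(0, 3): arr[0]=4 > arr[3]=1
(2, 3): arr[2]=2 > arr[3]=1

Total inversions: 4

The array has 4 inversion(s): (0,1), (0,2), (0,3), (2,3). Each pair (i,j) satisfies i < j and arr[i] > arr[j].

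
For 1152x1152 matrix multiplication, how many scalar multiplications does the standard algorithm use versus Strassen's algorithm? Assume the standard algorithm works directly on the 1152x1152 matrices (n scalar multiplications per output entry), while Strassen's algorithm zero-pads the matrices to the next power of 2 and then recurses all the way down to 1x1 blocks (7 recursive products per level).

Matrix multiplication for 1152x1152 matrices:

Strassen's algorithm requires power-of-2 dimensions. Pad 1152x1152 to 2048x2048 (next power of 2).

Standard algorithm: 1152^3 = 1528823808 multiplications
Strassen's algorithm: 7^(log2(2048)) = 7^11 = 1977326743 multiplications
Difference: 1528823808 - 1977326743 = -448502935 (Strassen uses MORE here due to padding overhead — for small or just-over-power-of-2 n, padding can outweigh the per-level savings)

Standard: 1528823808 multiplications (1152^3). Strassen: 1977326743 multiplications (7^11, after padding to 2048x2048). Strassen reduces 8 recursive multiplications to 7 at each level.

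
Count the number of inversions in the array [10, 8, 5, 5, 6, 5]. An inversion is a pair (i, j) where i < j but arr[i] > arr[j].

Finding inversions in [10, 8, 5, 5, 6, 5]:

(0, 1): arr[0]=10 > arr[1]=8
(0, 2): arr[0]=10 > arr[2]=5
(0, 3): arr[0]=10 > arr[3]=5
(0, 4): arr[0]=10 > arr[4]=6
(0, 5): arr[0]=10 > arr[5]=5
(1, 2): arr[1]=8 > arr[2]=5
(1, 3): arr[1]=8 > arr[3]=5
(1, 4): arr[1]=8 > arr[4]=6
(1, 5): arr[1]=8 > arr[5]=5
(4, 5): arr[4]=6 > arr[5]=5

Total inversions: 10

The array has 10 inversion(s): (0,1), (0,2), (0,3), (0,4), (0,5), (1,2), (1,3), (1,4), (1,5), (4,5). Each pair (i,j) satisfies i < j and arr[i] > arr[j].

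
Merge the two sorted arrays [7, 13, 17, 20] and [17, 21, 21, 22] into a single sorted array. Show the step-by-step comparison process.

Merging process:

Compare 7 vs 17: take 7 from left. Merged: [7]
Compare 13 vs 17: take 13 from left. Merged: [7, 13]
Compare 17 vs 17: take 17 from left. Merged: [7, 13, 17]
Compare 20 vs 17: take 17 from right. Merged: [7, 13, 17, 17]
Compare 20 vs 21: take 20 from left. Merged: [7, 13, 17, 17, 20]
Append remaining from right: [21, 21, 22]. Merged: [7, 13, 17, 17, 20, 21, 21, 22]

Final merged array: [7, 13, 17, 17, 20, 21, 21, 22]
Total comparisons: 5

The merged array is [7, 13, 17, 17, 20, 21, 21, 22], requiring 5 comparisons. The merge step runs in O(n) time where n is the total number of elements.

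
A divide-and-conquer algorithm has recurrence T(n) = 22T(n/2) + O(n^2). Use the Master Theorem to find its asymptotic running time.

Master Theorem for T(n) = 22T(n/2) + O(n^2):

a = 22, b = 2, c = 2
log_b(a) = log_2(22) = 4.4594

Case 1: c = 2 < log_2(22) = 4.4594
T(n) = O(n^(log_2 22))

For T(n) = 22T(n/2) + O(n^2): log_2(22) = 4.4594. This is Case 1 of the Master Theorem (c < log_b(a), work dominated by leaves), giving O(n^(log_2 22)).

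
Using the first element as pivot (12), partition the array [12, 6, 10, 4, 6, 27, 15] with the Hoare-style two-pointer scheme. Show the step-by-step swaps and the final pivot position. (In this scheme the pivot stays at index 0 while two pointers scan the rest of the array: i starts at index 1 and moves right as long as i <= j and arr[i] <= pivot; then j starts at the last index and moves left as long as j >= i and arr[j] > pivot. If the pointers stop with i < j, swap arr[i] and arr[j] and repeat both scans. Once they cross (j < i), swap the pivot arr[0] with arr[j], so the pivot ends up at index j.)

Hoare-style two-pointer partition with pivot = 12:

Initial array: [12, 6, 10, 4, 6, 27, 15]

Pointers start at i = 1, j = 6.
i ends at 5, j ends at 4: the pointers have crossed (j < i), so scanning stops.

Swap pivot arr[0] with arr[4] to place pivot at position 4: [6, 6, 10, 4, 12, 27, 15]
Pivot position: 4

After partitioning with pivot 12, the array becomes [6, 6, 10, 4, 12, 27, 15]. The pivot is placed at index 4. All elements to the left of the pivot are <= 12, and all elements to the right are > 12.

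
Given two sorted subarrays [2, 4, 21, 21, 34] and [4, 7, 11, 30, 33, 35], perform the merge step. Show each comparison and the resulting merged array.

Merging process:

Compare 2 vs 4: take 2 from left. Merged: [2]
Compare 4 vs 4: take 4 from left. Merged: [2, 4]
Compare 21 vs 4: take 4 from right. Merged: [2, 4, 4]
Compare 21 vs 7: take 7 from right. Merged: [2, 4, 4, 7]
Compare 21 vs 11: take 11 from right. Merged: [2, 4, 4, 7, 11]
Compare 21 vs 30: take 21 from left. Merged: [2, 4, 4, 7, 11, 21]
Compare 21 vs 30: take 21 from left. Merged: [2, 4, 4, 7, 11, 21, 21]
Compare 34 vs 30: take 30 from right. Merged: [2, 4, 4, 7, 11, 21, 21, 30]
Compare 34 vs 33: take 33 from right. Merged: [2, 4, 4, 7, 11, 21, 21, 30, 33]
Compare 34 vs 35: take 34 from left. Merged: [2, 4, 4, 7, 11, 21, 21, 30, 33, 34]
Append remaining from right: [35]. Merged: [2, 4, 4, 7, 11, 21, 21, 30, 33, 34, 35]

Final merged array: [2, 4, 4, 7, 11, 21, 21, 30, 33, 34, 35]
Total comparisons: 10

The merged array is [2, 4, 4, 7, 11, 21, 21, 30, 33, 34, 35], requiring 10 comparisons. The merge step runs in O(n) time where n is the total number of elements.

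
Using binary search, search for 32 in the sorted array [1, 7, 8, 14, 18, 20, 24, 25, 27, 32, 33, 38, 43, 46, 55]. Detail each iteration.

Binary search for 32 in [1, 7, 8, 14, 18, 20, 24, 25, 27, 32, 33, 38, 43, 46, 55]:

lo=0, hi=14, mid=7, arr[mid]=25 -> 25 < 32, search right half
lo=8, hi=14, mid=11, arr[mid]=38 -> 38 > 32, search left half
lo=8, hi=10, mid=9, arr[mid]=32 -> Found target at index 9!

Binary search finds 32 at index 9 after 3 comparisons. The search repeatedly halves the search space by comparing with the middle element.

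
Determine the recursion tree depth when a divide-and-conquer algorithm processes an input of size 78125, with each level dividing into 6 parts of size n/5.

For divide and conquer with division factor 5:

Problem sizes at each level:
Level 0: 78125
Level 1: 15625
Level 2: 3125
Level 3: 625
Level 4: 125
Level 5: 25
Level 6: 5
Level 7: 1

The root is level 0 and the size-1 base case is level 7 (the tree spans levels 0 through 7, i.e. 8 levels counting the root), so the depth is the number of divisions: log_5(78125) = 7

The recursion tree depth is log_5(78125) = 7. At each level, the problem size is divided by 5, so it takes 7 divisions to reduce to a base case of size 1. The algorithm makes 6 recursive calls at each level.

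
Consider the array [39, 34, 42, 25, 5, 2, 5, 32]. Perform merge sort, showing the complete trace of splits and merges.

Merge sort trace:

Split: [39, 34, 42, 25, 5, 2, 5, 32] -> [39, 34, 42, 25] and [5, 2, 5, 32]
  Split: [39, 34, 42, 25] -> [39, 34] and [42, 25]
    Split: [39, 34] -> [39] and [34]
    Merge: [39] + [34] -> [34, 39]
    Split: [42, 25] -> [42] and [25]
    Merge: [42] + [25] -> [25, 42]
  Merge: [34, 39] + [25, 42] -> [25, 34, 39, 42]
  Split: [5, 2, 5, 32] -> [5, 2] and [5, 32]
    Split: [5, 2] -> [5] and [2]
    Merge: [5] + [2] -> [2, 5]
    Split: [5, 32] -> [5] and [32]
    Merge: [5] + [32] -> [5, 32]
  Merge: [2, 5] + [5, 32] -> [2, 5, 5, 32]
Merge: [25, 34, 39, 42] + [2, 5, 5, 32] -> [2, 5, 5, 25, 32, 34, 39, 42]

Final sorted array: [2, 5, 5, 25, 32, 34, 39, 42]

The merge sort proceeds by recursively splitting the array and merging sorted halves.
After all merges, the sorted array is [2, 5, 5, 25, 32, 34, 39, 42].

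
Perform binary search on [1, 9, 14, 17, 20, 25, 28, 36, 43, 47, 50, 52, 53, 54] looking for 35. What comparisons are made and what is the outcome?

Binary search for 35 in [1, 9, 14, 17, 20, 25, 28, 36, 43, 47, 50, 52, 53, 54]:

lo=0, hi=13, mid=6, arr[mid]=28 -> 28 < 35, search right half
lo=7, hi=13, mid=10, arr[mid]=50 -> 50 > 35, search left half
lo=7, hi=9, mid=8, arr[mid]=43 -> 43 > 35, search left half
lo=7, hi=7, mid=7, arr[mid]=36 -> 36 > 35, search left half
lo=7 > hi=6, target 35 not found

Binary search determines that 35 is not in the array after 4 comparisons. The search space was exhausted without finding the target.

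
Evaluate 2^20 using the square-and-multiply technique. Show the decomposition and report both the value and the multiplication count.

Computing 2^20 by squaring (build up from 2^1; each line after the first costs one multiplication):

2^1 = 2
2^2 = (2^1)^2 = 2^2 = 4
2^4 = (2^2)^2 = 4^2 = 16
2^5 = 2 * 2^4 = 2 * 16 = 32
2^10 = (2^5)^2 = 32^2 = 1024
2^20 = (2^10)^2 = 1024^2 = 1048576

Result: 1048576
Multiplications needed: 5 (5 lines after 2^1)

2^20 = 1048576. Using exponentiation by squaring, this requires 5 multiplications. The key idea: if the exponent is even, square the half-power; if odd, multiply by the base once.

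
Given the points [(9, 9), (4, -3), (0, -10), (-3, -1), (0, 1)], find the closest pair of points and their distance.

Computing all pairwise distances among 5 points:

d((9, 9), (4, -3)) = 13.0
d((9, 9), (0, -10)) = 21.0238
d((9, 9), (-3, -1)) = 15.6205
d((9, 9), (0, 1)) = 12.0416
d((4, -3), (0, -10)) = 8.0623
d((4, -3), (-3, -1)) = 7.2801
d((4, -3), (0, 1)) = 5.6569
d((0, -10), (-3, -1)) = 9.4868
d((0, -10), (0, 1)) = 11.0
d((-3, -1), (0, 1)) = 3.6056 <-- minimum

Closest pair: (-3, -1) and (0, 1) with distance 3.6056

The closest pair is (-3, -1) and (0, 1) with Euclidean distance 3.6056. For 5 points, brute-force pairwise comparison is shown above. For large n, the divide-and-conquer algorithm (sort by x, recurse on halves, check the dividing strip) achieves O(n log n).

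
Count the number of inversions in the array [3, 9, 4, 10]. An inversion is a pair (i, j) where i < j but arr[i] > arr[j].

Finding inversions in [3, 9, 4, 10]:

(1, 2): arr[1]=9 > arr[2]=4

Total inversions: 1

The array has 1 inversion(s): (1,2). Each pair (i,j) satisfies i < j and arr[i] > arr[j].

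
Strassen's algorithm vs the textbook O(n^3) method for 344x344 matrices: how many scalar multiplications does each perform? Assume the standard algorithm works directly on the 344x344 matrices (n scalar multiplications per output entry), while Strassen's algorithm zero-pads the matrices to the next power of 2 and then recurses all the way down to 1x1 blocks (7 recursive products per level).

Matrix multiplication for 344x344 matrices:

Strassen's algorithm requires power-of-2 dimensions. Pad 344x344 to 512x512 (next power of 2).

Standard algorithm: 344^3 = 40707584 multiplications
Strassen's algorithm: 7^(log2(512)) = 7^9 = 40353607 multiplications
Savings: 40707584 - 40353607 = 353977 multiplications

Standard: 40707584 multiplications (344^3). Strassen: 40353607 multiplications (7^9, after padding to 512x512). Strassen reduces 8 recursive multiplications to 7 at each level.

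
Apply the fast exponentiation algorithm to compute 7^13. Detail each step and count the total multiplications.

Computing 7^13 by squaring (build up from 7^1; each line after the first costs one multiplication):

7^1 = 7
7^2 = (7^1)^2 = 7^2 = 49
7^3 = 7 * 7^2 = 7 * 49 = 343
7^6 = (7^3)^2 = 343^2 = 117649
7^12 = (7^6)^2 = 117649^2 = 13841287201
7^13 = 7 * 7^12 = 7 * 13841287201 = 96889010407

Result: 96889010407
Multiplications needed: 5 (5 lines after 7^1)

7^13 = 96889010407. Using exponentiation by squaring, this requires 5 multiplications. The key idea: if the exponent is even, square the half-power; if odd, multiply by the base once.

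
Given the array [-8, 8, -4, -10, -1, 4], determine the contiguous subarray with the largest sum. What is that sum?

Using Kadane's algorithm on [-8, 8, -4, -10, -1, 4]:

Scanning through the array:
Position 1 (value 8): max_ending_here = 8, max_so_far = 8
Position 2 (value -4): max_ending_here = 4, max_so_far = 8
Position 3 (value -10): max_ending_here = -6, max_so_far = 8
Position 4 (value -1): max_ending_here = -1, max_so_far = 8
Position 5 (value 4): max_ending_here = 4, max_so_far = 8

Maximum subarray: [8]
Maximum sum: 8

The maximum subarray is [8] with sum 8. This subarray runs from index 1 to index 1.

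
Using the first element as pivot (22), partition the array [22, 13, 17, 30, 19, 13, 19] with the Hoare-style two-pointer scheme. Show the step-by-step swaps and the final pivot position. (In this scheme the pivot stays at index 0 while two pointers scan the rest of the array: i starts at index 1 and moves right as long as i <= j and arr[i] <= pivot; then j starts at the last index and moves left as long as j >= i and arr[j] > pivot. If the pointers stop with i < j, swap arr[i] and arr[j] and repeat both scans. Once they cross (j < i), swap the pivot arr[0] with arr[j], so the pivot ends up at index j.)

Hoare-style two-pointer partition with pivot = 22:

Initial array: [22, 13, 17, 30, 19, 13, 19]

Pointers start at i = 1, j = 6.
i stops at index 3 (arr[3]=30 > 22), j stops at index 6 (arr[6]=19 <= 22): swap arr[3] and arr[6], array becomes [22, 13, 17, 19, 19, 13, 30]
i ends at 6, j ends at 5: the pointers have crossed (j < i), so scanning stops.

Swap pivot arr[0] with arr[5] to place pivot at position 5: [13, 13, 17, 19, 19, 22, 30]
Pivot position: 5

After partitioning with pivot 22, the array becomes [13, 13, 17, 19, 19, 22, 30]. The pivot is placed at index 5. All elements to the left of the pivot are <= 22, and all elements to the right are > 22.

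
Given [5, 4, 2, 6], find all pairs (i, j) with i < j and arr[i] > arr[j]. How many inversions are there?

Finding inversions in [5, 4, 2, 6]:

(0, 1): arr[0]=5 > arr[1]=4
(0, 2): arr[0]=5 > arr[2]=2
(1, 2): arr[1]=4 > arr[2]=2

Total inversions: 3

The array has 3 inversion(s): (0,1), (0,2), (1,2). Each pair (i,j) satisfies i < j and arr[i] > arr[j].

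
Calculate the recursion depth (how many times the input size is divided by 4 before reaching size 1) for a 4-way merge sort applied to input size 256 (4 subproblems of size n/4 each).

For divide and conquer with division factor 4:

Problem sizes at each level:
Level 0: 256
Level 1: 64
Level 2: 16
Level 3: 4
Level 4: 1

The root is level 0 and the size-1 base case is level 4 (the tree spans levels 0 through 4, i.e. 5 levels counting the root), so the depth is the number of divisions: log_4(256) = 4

The recursion tree depth is log_4(256) = 4. At each level, the problem size is divided by 4, so it takes 4 divisions to reduce to a base case of size 1. The algorithm makes 4 recursive calls at each level.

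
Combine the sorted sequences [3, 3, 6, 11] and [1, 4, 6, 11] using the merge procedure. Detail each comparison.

Merging process:

Compare 3 vs 1: take 1 from right. Merged: [1]
Compare 3 vs 4: take 3 from left. Merged: [1, 3]
Compare 3 vs 4: take 3 from left. Merged: [1, 3, 3]
Compare 6 vs 4: take 4 from right. Merged: [1, 3, 3, 4]
Compare 6 vs 6: take 6 from left. Merged: [1, 3, 3, 4, 6]
Compare 11 vs 6: take 6 from right. Merged: [1, 3, 3, 4, 6, 6]
Compare 11 vs 11: take 11 from left. Merged: [1, 3, 3, 4, 6, 6, 11]
Append remaining from right: [11]. Merged: [1, 3, 3, 4, 6, 6, 11, 11]

Final merged array: [1, 3, 3, 4, 6, 6, 11, 11]
Total comparisons: 7

The merged array is [1, 3, 3, 4, 6, 6, 11, 11], requiring 7 comparisons. The merge step runs in O(n) time where n is the total number of elements.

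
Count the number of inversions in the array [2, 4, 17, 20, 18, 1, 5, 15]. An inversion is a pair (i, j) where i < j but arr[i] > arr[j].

Finding inversions in [2, 4, 17, 20, 18, 1, 5, 15]:

(0, 5): arr[0]=2 > arr[5]=1
(1, 5): arr[1]=4 > arr[5]=1
(2, 5): arr[2]=17 > arr[5]=1
(2, 6): arr[2]=17 > arr[6]=5
(2, 7): arr[2]=17 > arr[7]=15
(3, 4): arr[3]=20 > arr[4]=18
(3, 5): arr[3]=20 > arr[5]=1
(3, 6): arr[3]=20 > arr[6]=5
(3, 7): arr[3]=20 > arr[7]=15
(4, 5): arr[4]=18 > arr[5]=1
(4, 6): arr[4]=18 > arr[6]=5
(4, 7): arr[4]=18 > arr[7]=15

Total inversions: 12

The array has 12 inversion(s): (0,5), (1,5), (2,5), (2,6), (2,7), (3,4), (3,5), (3,6), (3,7), (4,5), (4,6), (4,7). Each pair (i,j) satisfies i < j and arr[i] > arr[j].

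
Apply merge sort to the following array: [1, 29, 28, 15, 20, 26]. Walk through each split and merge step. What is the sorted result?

Merge sort trace:

Split: [1, 29, 28, 15, 20, 26] -> [1, 29, 28] and [15, 20, 26]
  Split: [1, 29, 28] -> [1] and [29, 28]
    Split: [29, 28] -> [29] and [28]
    Merge: [29] + [28] -> [28, 29]
  Merge: [1] + [28, 29] -> [1, 28, 29]
  Split: [15, 20, 26] -> [15] and [20, 26]
    Split: [20, 26] -> [20] and [26]
    Merge: [20] + [26] -> [20, 26]
  Merge: [15] + [20, 26] -> [15, 20, 26]
Merge: [1, 28, 29] + [15, 20, 26] -> [1, 15, 20, 26, 28, 29]

Final sorted array: [1, 15, 20, 26, 28, 29]

The merge sort proceeds by recursively splitting the array and merging sorted halves.
After all merges, the sorted array is [1, 15, 20, 26, 28, 29].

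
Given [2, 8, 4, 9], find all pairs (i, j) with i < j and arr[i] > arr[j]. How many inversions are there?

Finding inversions in [2, 8, 4, 9]:

(1, 2): arr[1]=8 > arr[2]=4

Total inversions: 1

The array has 1 inversion(s): (1,2). Each pair (i,j) satisfies i < j and arr[i] > arr[j].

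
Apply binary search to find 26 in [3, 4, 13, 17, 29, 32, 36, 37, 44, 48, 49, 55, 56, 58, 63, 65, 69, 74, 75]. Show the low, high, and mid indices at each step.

Binary search for 26 in [3, 4, 13, 17, 29, 32, 36, 37, 44, 48, 49, 55, 56, 58, 63, 65, 69, 74, 75]:

lo=0, hi=18, mid=9, arr[mid]=48 -> 48 > 26, search left half
lo=0, hi=8, mid=4, arr[mid]=29 -> 29 > 26, search left half
lo=0, hi=3, mid=1, arr[mid]=4 -> 4 < 26, search right half
lo=2, hi=3, mid=2, arr[mid]=13 -> 13 < 26, search right half
lo=3, hi=3, mid=3, arr[mid]=17 -> 17 < 26, search right half
lo=4 > hi=3, target 26 not found

Binary search determines that 26 is not in the array after 5 comparisons. The search space was exhausted without finding the target.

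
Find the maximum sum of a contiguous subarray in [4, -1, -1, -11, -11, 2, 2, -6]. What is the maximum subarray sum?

Using Kadane's algorithm on [4, -1, -1, -11, -11, 2, 2, -6]:

Scanning through the array:
Position 1 (value -1): max_ending_here = 3, max_so_far = 4
Position 2 (value -1): max_ending_here = 2, max_so_far = 4
Position 3 (value -11): max_ending_here = -9, max_so_far = 4
Position 4 (value -11): max_ending_here = -11, max_so_far = 4
Position 5 (value 2): max_ending_here = 2, max_so_far = 4
Position 6 (value 2): max_ending_here = 4, max_so_far = 4
Position 7 (value -6): max_ending_here = -2, max_so_far = 4

Maximum subarray: [4]
Maximum sum: 4

The maximum subarray is [4] with sum 4. This subarray runs from index 0 to index 0.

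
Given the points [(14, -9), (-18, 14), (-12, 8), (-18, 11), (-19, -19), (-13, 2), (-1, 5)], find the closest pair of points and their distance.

Computing all pairwise distances among 7 points:

d((14, -9), (-18, 14)) = 39.4081
d((14, -9), (-12, 8)) = 31.0644
d((14, -9), (-18, 11)) = 37.7359
d((14, -9), (-19, -19)) = 34.4819
d((14, -9), (-13, 2)) = 29.1548
d((14, -9), (-1, 5)) = 20.5183
d((-18, 14), (-12, 8)) = 8.4853
d((-18, 14), (-18, 11)) = 3.0 <-- minimum
d((-18, 14), (-19, -19)) = 33.0151
d((-18, 14), (-13, 2)) = 13.0
d((-18, 14), (-1, 5)) = 19.2354
d((-12, 8), (-18, 11)) = 6.7082
d((-12, 8), (-19, -19)) = 27.8927
d((-12, 8), (-13, 2)) = 6.0828
d((-12, 8), (-1, 5)) = 11.4018
d((-18, 11), (-19, -19)) = 30.0167
d((-18, 11), (-13, 2)) = 10.2956
d((-18, 11), (-1, 5)) = 18.0278
d((-19, -19), (-13, 2)) = 21.8403
d((-19, -19), (-1, 5)) = 30.0
d((-13, 2), (-1, 5)) = 12.3693

Closest pair: (-18, 14) and (-18, 11) with distance 3.0

The closest pair is (-18, 14) and (-18, 11) with Euclidean distance 3.0. For 7 points, brute-force pairwise comparison is shown above. For large n, the divide-and-conquer algorithm (sort by x, recurse on halves, check the dividing strip) achieves O(n log n).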